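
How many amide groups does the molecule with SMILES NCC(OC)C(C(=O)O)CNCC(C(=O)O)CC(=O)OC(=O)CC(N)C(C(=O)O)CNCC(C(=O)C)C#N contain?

Working along the chain:
  H2NCH2: –NH2 on an sp³ carbon with no adjacent C=O → amine.
  CH(OCH3): pendant –OCH3: C–O–C with sp³ C, no adjacent C=O → ether.
  CH(COOH): pendant –COOH: carbonyl C bonded to C and –OH → carboxylic acid.
  CH2NHCH2: C–N–C with sp³ carbons and no adjacent C=O → amine (secondary).
  CH(COOH): pendant –COOH: carbonyl C bonded to C and –OH → carboxylic acid.
  CH2CO-O-COCH2: two acyl groups sharing one oxygen, –C(=O)–O–C(=O)– → anhydride.
  CH(NH2): –NH2 on an sp³ carbon with no adjacent C=O → amine.
  CH(COOH): pendant –COOH: carbonyl C bonded to C and –OH → carboxylic acid.
  CH2NHCH2: C–N–C with sp³ carbons and no adjacent C=O → amine (secondary).
  CH(COCH3): pendant –COCH3: carbonyl C bonded to two carbons → ketone.
  CN: –C≡N: carbon triple-bonded to nitrogen → nitrile.
No segment is a amide: H2NCH2 is amine, not amide; CH2NHCH2 is amine, not amide; CH(NH2) is amine, not amide. → 0.

0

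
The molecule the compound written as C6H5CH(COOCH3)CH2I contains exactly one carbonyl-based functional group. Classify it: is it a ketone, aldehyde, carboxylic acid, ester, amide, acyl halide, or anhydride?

ester

The carbonyl is in the CH(COOCH3) segment: pendant –COOCH3: carbonyl C bonded to C and –OCH3 → ester.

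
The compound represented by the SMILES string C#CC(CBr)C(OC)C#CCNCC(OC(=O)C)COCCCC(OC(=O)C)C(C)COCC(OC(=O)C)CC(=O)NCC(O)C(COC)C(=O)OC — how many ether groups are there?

4

Taking each segment in turn:
  HC≡C: C≡C triple bond → alkyne.
  CH(CH2Br): pendant –CH2X: halogen on sp³ carbon → alkyl halide.
  CH(OCH3): pendant –OCH3: C–O–C with sp³ C, no adjacent C=O → ether.
  C≡C: C≡C triple bond → alkyne.
  CH2NHCH2: C–N–C with sp³ carbons and no adjacent C=O → amine (secondary).
  CH(OCOCH3): pendant –OC(=O)CH3: an acyloxy group → ester.
  CH2OCH2: C–O–C with sp³ carbons on both sides and no adjacent C=O → ether.
  CH(OCOCH3): pendant –OC(=O)CH3: an acyloxy group → ester.
  CH2OCH2: C–O–C with sp³ carbons on both sides and no adjacent C=O → ether.
  CH(OCOCH3): pendant –OC(=O)CH3: an acyloxy group → ester.
  CH2CONHCH2: –C(=O)–N– linkage → amide (the N is not an amine).
  CH(OH): –OH on an sp³ carbon → alcohol (secondary).
  CH(CH2OCH3): pendant –CH2OCH3: C–O–C linkage → ether.
  COOCH3: –C(=O)OCH3: carbonyl C bonded to C and to –OCH3 → ester (not ketone + ether).
Ether appears at: CH(OCH3), CH2OCH2, CH2OCH2, CH(CH2OCH3) → 4.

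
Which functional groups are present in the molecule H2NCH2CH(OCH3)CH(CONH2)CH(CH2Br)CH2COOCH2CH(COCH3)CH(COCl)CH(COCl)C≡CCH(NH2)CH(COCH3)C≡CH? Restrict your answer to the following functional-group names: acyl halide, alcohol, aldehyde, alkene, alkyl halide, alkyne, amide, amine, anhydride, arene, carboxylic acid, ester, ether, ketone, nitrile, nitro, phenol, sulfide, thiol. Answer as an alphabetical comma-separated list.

acyl halide, alkyl halide, alkyne, amide, amine, ester, ether, ketone

Reading the structure from left to right:
  H2NCH2: –NH2 on an sp³ carbon with no adjacent C=O → amine.
  CH(OCH3): pendant –OCH3: C–O–C with sp³ C, no adjacent C=O → ether.
  CH(CONH2): pendant –CONH2: carbonyl C bonded to C and N → amide.
  CH(CH2Br): pendant –CH2X: halogen on sp³ carbon → alkyl halide.
  CH2COOCH2: –C(=O)–O–C with C on the carbonyl side → ester.
  CH(COCH3): pendant –COCH3: carbonyl C bonded to two carbons → ketone.
  CH(COCl): pendant –C(=O)X: carbonyl C bonded to C and halogen → acyl halide.
  CH(COCl): pendant –C(=O)X: carbonyl C bonded to C and halogen → acyl halide.
  C≡C: C≡C triple bond → alkyne.
  CH(NH2): –NH2 on an sp³ carbon with no adjacent C=O → amine.
  CH(COCH3): pendant –COCH3: carbonyl C bonded to two carbons → ketone.
  C≡CH: C≡C triple bond → alkyne.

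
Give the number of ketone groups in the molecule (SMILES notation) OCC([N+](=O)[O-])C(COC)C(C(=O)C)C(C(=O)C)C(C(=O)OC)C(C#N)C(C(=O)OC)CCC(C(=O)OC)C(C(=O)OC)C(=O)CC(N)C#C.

3

Reading the structure from left to right:
  HOCH2: HO– on an sp³ carbon → alcohol.
  CH(NO2): –NO2 on an sp³ carbon → nitro (the N=O is not a carbonyl).
  CH(CH2OCH3): pendant –CH2OCH3: C–O–C linkage → ether.
  CH(COCH3): pendant –COCH3: carbonyl C bonded to two carbons → ketone.
  CH(COCH3): pendant –COCH3: carbonyl C bonded to two carbons → ketone.
  CH(COOCH3): pendant –COOCH3: carbonyl C bonded to C and –OCH3 → ester.
  CH(CN): pendant –C≡N: nitrile.
  CH(COOCH3): pendant –COOCH3: carbonyl C bonded to C and –OCH3 → ester.
  CH(COOCH3): pendant –COOCH3: carbonyl C bonded to C and –OCH3 → ester.
  CH(COOCH3): pendant –COOCH3: carbonyl C bonded to C and –OCH3 → ester.
  CO: –C(=O)– with carbon on both sides → ketone.
  CH(NH2): –NH2 on an sp³ carbon with no adjacent C=O → amine.
  C≡CH: C≡C triple bond → alkyne.
Ketone appears at: CH(COCH3), CH(COCH3), CO → 3.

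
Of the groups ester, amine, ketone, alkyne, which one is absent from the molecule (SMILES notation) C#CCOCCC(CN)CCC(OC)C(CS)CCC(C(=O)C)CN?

ester

alkyne: present (HC≡C — C≡C triple bond → alkyne).
amine: present (CH(CH2NH2) — pendant –CH2NH2: N on sp³ C, no adjacent C=O → amine).
ketone: present (CH(COCH3) — pendant –COCH3: carbonyl C bonded to two carbons → ketone).
ester: no segment matches this pattern.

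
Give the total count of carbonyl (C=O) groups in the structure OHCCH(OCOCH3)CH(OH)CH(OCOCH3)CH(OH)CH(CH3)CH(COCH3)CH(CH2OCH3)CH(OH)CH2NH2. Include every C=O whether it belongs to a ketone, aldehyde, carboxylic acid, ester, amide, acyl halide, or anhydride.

OHC: aldehyde, 1 C=O (running total 1).
CH(OCOCH3): ester, 1 C=O (running total 2).
CH(OCOCH3): ester, 1 C=O (running total 3).
CH(COCH3): ketone, 1 C=O (running total 4).

4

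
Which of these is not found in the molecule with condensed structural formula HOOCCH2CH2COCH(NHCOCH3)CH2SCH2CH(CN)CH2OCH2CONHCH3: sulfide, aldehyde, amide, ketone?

aldehyde

amide: present (CH(NHCOCH3) — pendant –NHC(=O)CH3: N bonded to a carbonyl → amide (not amine)).
sulfide: present (CH2SCH2 — C–S–C linkage → sulfide (thioether)).
ketone: present (CO — –C(=O)– with carbon on both sides → ketone).
aldehyde: absent. In CO, the carbonyl carbon is bonded to two carbons, so it is a ketone, not an aldehyde. In HOOC, the carbonyl carbon bears –OH, not –H, so it is a carboxylic acid.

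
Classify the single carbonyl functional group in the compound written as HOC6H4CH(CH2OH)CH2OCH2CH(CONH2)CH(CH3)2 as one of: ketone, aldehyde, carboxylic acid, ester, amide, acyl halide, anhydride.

amide

The carbonyl is in the CH(CONH2) segment: pendant –CONH2: carbonyl C bonded to C and N → amide.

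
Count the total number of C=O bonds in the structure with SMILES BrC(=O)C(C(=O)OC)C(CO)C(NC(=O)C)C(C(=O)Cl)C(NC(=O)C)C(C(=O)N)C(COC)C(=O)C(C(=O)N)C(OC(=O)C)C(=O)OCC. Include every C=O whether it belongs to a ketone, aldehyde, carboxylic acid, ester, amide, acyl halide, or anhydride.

10

BrCO: acyl halide, 1 C=O (running total 1).
CH(COOCH3): ester, 1 C=O (running total 2).
CH(NHCOCH3): amide, 1 C=O (running total 3).
CH(COCl): acyl halide, 1 C=O (running total 4).
CH(NHCOCH3): amide, 1 C=O (running total 5).
CH(CONH2): amide, 1 C=O (running total 6).
CO: ketone, 1 C=O (running total 7).
CH(CONH2): amide, 1 C=O (running total 8).
CH(OCOCH3): ester, 1 C=O (running total 9).
COOCH2CH3: ester, 1 C=O (running total 10).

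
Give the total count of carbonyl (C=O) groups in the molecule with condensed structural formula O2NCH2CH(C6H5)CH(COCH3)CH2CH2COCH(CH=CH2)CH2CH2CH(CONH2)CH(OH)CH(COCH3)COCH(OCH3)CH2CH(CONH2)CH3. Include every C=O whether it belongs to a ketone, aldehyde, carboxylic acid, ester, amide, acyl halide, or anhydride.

CH(COCH3): ketone, 1 C=O (running total 1).
CO: ketone, 1 C=O (running total 2).
CH(CONH2): amide, 1 C=O (running total 3).
CH(COCH3): ketone, 1 C=O (running total 4).
CO: ketone, 1 C=O (running total 5).
CH(CONH2): amide, 1 C=O (running total 6).

6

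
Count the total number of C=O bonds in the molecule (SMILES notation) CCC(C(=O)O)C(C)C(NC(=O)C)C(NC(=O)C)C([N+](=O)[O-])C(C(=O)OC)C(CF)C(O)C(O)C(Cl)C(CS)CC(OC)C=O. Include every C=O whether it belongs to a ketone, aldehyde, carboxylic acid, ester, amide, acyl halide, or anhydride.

CH(COOH): carboxylic acid, 1 C=O (running total 1).
CH(NHCOCH3): amide, 1 C=O (running total 2).
CH(NHCOCH3): amide, 1 C=O (running total 3).
CH(COOCH3): ester, 1 C=O (running total 4).
CHO: aldehyde, 1 C=O (running total 5).

5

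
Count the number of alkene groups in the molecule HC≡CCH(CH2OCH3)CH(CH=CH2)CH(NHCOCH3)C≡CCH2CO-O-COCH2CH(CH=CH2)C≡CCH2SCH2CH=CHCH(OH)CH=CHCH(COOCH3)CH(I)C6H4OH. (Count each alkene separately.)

4

C≡C triple bond → alkyne.
pendant –CH2OCH3: C–O–C linkage → ether.
pendant –CH=CH2: C=C double bond → alkene.
pendant –NHC(=O)CH3: N bonded to a carbonyl → amide (not amine).
C≡C triple bond → alkyne.
two acyl groups sharing one oxygen, –C(=O)–O–C(=O)– → anhydride.
pendant –CH=CH2: C=C double bond → alkene.
C≡C triple bond → alkyne.
C–S–C linkage → sulfide (thioether).
C=C double bond → alkene.
–OH on an sp³ carbon → alcohol (secondary).
C=C double bond → alkene.
pendant –COOCH3: carbonyl C bonded to C and –OCH3 → ester.
halogen on an sp³ carbon → alkyl halide.
–OH attached directly to an aromatic ring → phenol (not alcohol); the ring itself is an arene.
Alkene appears at: CH(CH=CH2), CH(CH=CH2), CH=CH, CH=CH → 4.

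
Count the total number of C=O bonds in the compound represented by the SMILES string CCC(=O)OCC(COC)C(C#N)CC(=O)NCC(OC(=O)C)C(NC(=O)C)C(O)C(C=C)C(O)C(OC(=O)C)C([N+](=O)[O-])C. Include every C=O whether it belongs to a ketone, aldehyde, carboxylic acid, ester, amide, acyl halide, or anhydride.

CH2COOCH2: ester, 1 C=O (running total 1).
CH2CONHCH2: amide, 1 C=O (running total 2).
CH(OCOCH3): ester, 1 C=O (running total 3).
CH(NHCOCH3): amide, 1 C=O (running total 4).
CH(OCOCH3): ester, 1 C=O (running total 5).

5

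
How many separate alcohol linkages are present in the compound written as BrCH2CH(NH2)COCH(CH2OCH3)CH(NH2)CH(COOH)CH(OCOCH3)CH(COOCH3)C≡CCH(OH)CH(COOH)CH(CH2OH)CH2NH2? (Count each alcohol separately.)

2

Reading the structure from left to right:
  BrCH2: halogen on an sp³ carbon → alkyl halide.
  CH(NH2): –NH2 on an sp³ carbon with no adjacent C=O → amine.
  CO: –C(=O)– with carbon on both sides → ketone.
  CH(CH2OCH3): pendant –CH2OCH3: C–O–C linkage → ether.
  CH(NH2): –NH2 on an sp³ carbon with no adjacent C=O → amine.
  CH(COOH): pendant –COOH: carbonyl C bonded to C and –OH → carboxylic acid.
  CH(OCOCH3): pendant –OC(=O)CH3: an acyloxy group → ester.
  CH(COOCH3): pendant –COOCH3: carbonyl C bonded to C and –OCH3 → ester.
  C≡C: C≡C triple bond → alkyne.
  CH(OH): –OH on an sp³ carbon → alcohol (secondary).
  CH(COOH): pendant –COOH: carbonyl C bonded to C and –OH → carboxylic acid.
  CH(CH2OH): pendant –CH2OH on an sp³ backbone C → alcohol.
  CH2NH2: –NH2 on an sp³ carbon with no adjacent C=O → amine.
Alcohol appears at: CH(OH), CH(CH2OH) → 2.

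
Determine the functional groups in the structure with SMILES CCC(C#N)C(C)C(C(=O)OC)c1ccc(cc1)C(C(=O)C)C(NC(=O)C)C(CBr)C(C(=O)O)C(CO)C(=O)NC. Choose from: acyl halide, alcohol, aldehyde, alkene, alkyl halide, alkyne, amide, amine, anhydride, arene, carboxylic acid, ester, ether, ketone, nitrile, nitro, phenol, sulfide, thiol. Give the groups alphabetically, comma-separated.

Working along the chain:
  CH(CN): pendant –C≡N: nitrile.
  CH(COOCH3): pendant –COOCH3: carbonyl C bonded to C and –OCH3 → ester.
  C6H4: para-disubstituted benzene ring → arene.
  CH(COCH3): pendant –COCH3: carbonyl C bonded to two carbons → ketone.
  CH(NHCOCH3): pendant –NHC(=O)CH3: N bonded to a carbonyl → amide (not amine).
  CH(CH2Br): pendant –CH2X: halogen on sp³ carbon → alkyl halide.
  CH(COOH): pendant –COOH: carbonyl C bonded to C and –OH → carboxylic acid.
  CH(CH2OH): pendant –CH2OH on an sp³ backbone C → alcohol.
  CONHCH3: –C(=O)NHCH3: carbonyl C bonded to C and to N → amide (the N is not an amine).

alcohol, alkyl halide, amide, arene, carboxylic acid, ester, ketone, nitrile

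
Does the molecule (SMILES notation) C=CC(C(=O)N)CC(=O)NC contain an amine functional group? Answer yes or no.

Working along the chain:
  CH2=CH: C=C double bond → alkene.
  CH(CONH2): pendant –CONH2: carbonyl C bonded to C and N → amide.
  CONHCH3: –C(=O)NHCH3: carbonyl C bonded to C and to N → amide (the N is not an amine).
In each of CH(CONH2) and CONHCH3, the nitrogen is bonded directly to a carbonyl carbon, making it part of an amide, not a free amine.
The groups actually present are: alkene, amide.

no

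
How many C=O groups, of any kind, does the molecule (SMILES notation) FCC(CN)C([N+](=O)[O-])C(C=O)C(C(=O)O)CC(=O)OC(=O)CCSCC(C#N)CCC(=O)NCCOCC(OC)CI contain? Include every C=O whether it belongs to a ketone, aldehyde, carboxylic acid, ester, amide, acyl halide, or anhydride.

CH(CHO): aldehyde, 1 C=O (running total 1).
CH(COOH): carboxylic acid, 1 C=O (running total 2).
CH2CO-O-COCH2: anhydride, 2 C=O (running total 4).
CH2CONHCH2: amide, 1 C=O (running total 5).

5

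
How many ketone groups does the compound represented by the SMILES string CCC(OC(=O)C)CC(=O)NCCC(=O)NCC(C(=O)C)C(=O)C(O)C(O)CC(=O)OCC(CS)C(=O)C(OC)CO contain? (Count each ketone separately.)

3

Reading the structure from left to right:
  CH(OCOCH3): pendant –OC(=O)CH3: an acyloxy group → ester.
  CH2CONHCH2: –C(=O)–N– linkage → amide (the N is not an amine).
  CH2CONHCH2: –C(=O)–N– linkage → amide (the N is not an amine).
  CH(COCH3): pendant –COCH3: carbonyl C bonded to two carbons → ketone.
  CO: –C(=O)– with carbon on both sides → ketone.
  CH(OH): –OH on an sp³ carbon → alcohol (secondary).
  CH(OH): –OH on an sp³ carbon → alcohol (secondary).
  CH2COOCH2: –C(=O)–O–C with C on the carbonyl side → ester.
  CH(CH2SH): pendant –CH2SH → thiol.
  CO: –C(=O)– with carbon on both sides → ketone.
  CH(OCH3): pendant –OCH3: C–O–C with sp³ C, no adjacent C=O → ether.
  CH2OH: –OH on an sp³ carbon → alcohol.
Ketone appears at: CH(COCH3), CO, CO → 3.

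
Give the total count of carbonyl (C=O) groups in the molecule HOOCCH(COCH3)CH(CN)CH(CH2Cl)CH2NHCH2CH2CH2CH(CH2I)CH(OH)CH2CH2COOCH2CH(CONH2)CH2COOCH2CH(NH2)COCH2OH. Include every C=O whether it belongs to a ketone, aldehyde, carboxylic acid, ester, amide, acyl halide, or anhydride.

6

HOOC: carboxylic acid, 1 C=O (running total 1).
CH(COCH3): ketone, 1 C=O (running total 2).
CH2COOCH2: ester, 1 C=O (running total 3).
CH(CONH2): amide, 1 C=O (running total 4).
CH2COOCH2: ester, 1 C=O (running total 5).
CO: ketone, 1 C=O (running total 6).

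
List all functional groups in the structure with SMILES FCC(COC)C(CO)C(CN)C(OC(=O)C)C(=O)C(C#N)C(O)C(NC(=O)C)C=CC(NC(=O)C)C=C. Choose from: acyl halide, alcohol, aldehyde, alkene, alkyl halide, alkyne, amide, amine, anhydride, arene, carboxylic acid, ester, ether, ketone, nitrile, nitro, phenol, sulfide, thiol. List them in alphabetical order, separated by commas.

alcohol, alkene, alkyl halide, amide, amine, ester, ether, ketone, nitrile

Taking each segment in turn:
  FCH2: halogen on an sp³ carbon → alkyl halide.
  CH(CH2OCH3): pendant –CH2OCH3: C–O–C linkage → ether.
  CH(CH2OH): pendant –CH2OH on an sp³ backbone C → alcohol.
  CH(CH2NH2): pendant –CH2NH2: N on sp³ C, no adjacent C=O → amine.
  CH(OCOCH3): pendant –OC(=O)CH3: an acyloxy group → ester.
  CO: –C(=O)– with carbon on both sides → ketone.
  CH(CN): pendant –C≡N: nitrile.
  CH(OH): –OH on an sp³ carbon → alcohol (secondary).
  CH(NHCOCH3): pendant –NHC(=O)CH3: N bonded to a carbonyl → amide (not amine).
  CH=CH: C=C double bond → alkene.
  CH(NHCOCH3): pendant –NHC(=O)CH3: N bonded to a carbonyl → amide (not amine).
  CH=CH2: C=C double bond → alkene.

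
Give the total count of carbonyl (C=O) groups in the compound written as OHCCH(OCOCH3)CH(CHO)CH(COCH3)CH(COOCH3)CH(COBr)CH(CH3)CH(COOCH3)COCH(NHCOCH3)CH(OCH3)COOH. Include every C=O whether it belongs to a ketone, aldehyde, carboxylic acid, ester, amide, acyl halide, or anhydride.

10

OHC: aldehyde, 1 C=O (running total 1).
CH(OCOCH3): ester, 1 C=O (running total 2).
CH(CHO): aldehyde, 1 C=O (running total 3).
CH(COCH3): ketone, 1 C=O (running total 4).
CH(COOCH3): ester, 1 C=O (running total 5).
CH(COBr): acyl halide, 1 C=O (running total 6).
CH(COOCH3): ester, 1 C=O (running total 7).
CO: ketone, 1 C=O (running total 8).
CH(NHCOCH3): amide, 1 C=O (running total 9).
COOH: carboxylic acid, 1 C=O (running total 10).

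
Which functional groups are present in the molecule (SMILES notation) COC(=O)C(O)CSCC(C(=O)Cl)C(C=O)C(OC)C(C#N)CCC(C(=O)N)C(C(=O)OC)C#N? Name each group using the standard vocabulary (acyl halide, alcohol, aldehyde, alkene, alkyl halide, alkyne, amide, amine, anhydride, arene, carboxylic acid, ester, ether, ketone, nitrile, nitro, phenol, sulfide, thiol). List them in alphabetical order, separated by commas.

acyl halide, alcohol, aldehyde, amide, ester, ether, nitrile, sulfide

CH3O–C(=O)–: carbonyl C bonded to C and to –OCH3 → ester (not ketone + ether).
–OH on an sp³ carbon → alcohol (secondary).
C–S–C linkage → sulfide (thioether).
pendant –C(=O)X: carbonyl C bonded to C and halogen → acyl halide.
pendant –CHO: carbonyl C bonded to C and H → aldehyde.
pendant –OCH3: C–O–C with sp³ C, no adjacent C=O → ether.
pendant –C≡N: nitrile.
pendant –CONH2: carbonyl C bonded to C and N → amide.
pendant –COOCH3: carbonyl C bonded to C and –OCH3 → ester.
–C≡N: carbon triple-bonded to nitrogen → nitrile.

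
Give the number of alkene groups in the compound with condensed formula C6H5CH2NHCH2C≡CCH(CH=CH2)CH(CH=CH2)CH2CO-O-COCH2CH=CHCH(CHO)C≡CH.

3

Taking each segment in turn:
  C6H5: C6H5– phenyl ring → arene.
  CH2NHCH2: C–N–C with sp³ carbons and no adjacent C=O → amine (secondary).
  C≡C: C≡C triple bond → alkyne.
  CH(CH=CH2): pendant –CH=CH2: C=C double bond → alkene.
  CH(CH=CH2): pendant –CH=CH2: C=C double bond → alkene.
  CH2CO-O-COCH2: two acyl groups sharing one oxygen, –C(=O)–O–C(=O)– → anhydride.
  CH=CH: C=C double bond → alkene.
  CH(CHO): pendant –CHO: carbonyl C bonded to C and H → aldehyde.
  C≡CH: C≡C triple bond → alkyne.
Alkene appears at: CH(CH=CH2), CH(CH=CH2), CH=CH → 3.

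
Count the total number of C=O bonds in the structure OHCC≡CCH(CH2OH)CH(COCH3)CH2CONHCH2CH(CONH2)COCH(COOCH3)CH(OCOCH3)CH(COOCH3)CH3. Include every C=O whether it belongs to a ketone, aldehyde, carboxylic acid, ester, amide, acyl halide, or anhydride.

OHC: aldehyde, 1 C=O (running total 1).
CH(COCH3): ketone, 1 C=O (running total 2).
CH2CONHCH2: amide, 1 C=O (running total 3).
CH(CONH2): amide, 1 C=O (running total 4).
CO: ketone, 1 C=O (running total 5).
CH(COOCH3): ester, 1 C=O (running total 6).
CH(OCOCH3): ester, 1 C=O (running total 7).
CH(COOCH3): ester, 1 C=O (running total 8).

8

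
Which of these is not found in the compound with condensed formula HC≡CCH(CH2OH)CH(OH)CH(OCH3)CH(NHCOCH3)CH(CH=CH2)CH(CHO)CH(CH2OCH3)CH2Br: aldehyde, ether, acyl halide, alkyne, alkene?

alkene: present (CH(CH=CH2) — pendant –CH=CH2: C=C double bond → alkene).
aldehyde: present (CH(CHO) — pendant –CHO: carbonyl C bonded to C and H → aldehyde).
ether: present (CH(OCH3) — pendant –OCH3: C–O–C with sp³ C, no adjacent C=O → ether).
alkyne: present (HC≡C — C≡C triple bond → alkyne).
acyl halide: no segment matches this pattern.

acyl halide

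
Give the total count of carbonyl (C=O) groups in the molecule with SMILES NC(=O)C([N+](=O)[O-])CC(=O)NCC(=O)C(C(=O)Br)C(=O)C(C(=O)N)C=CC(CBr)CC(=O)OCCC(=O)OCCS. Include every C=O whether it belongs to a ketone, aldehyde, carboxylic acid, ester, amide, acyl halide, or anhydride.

8

H2NCO: amide, 1 C=O (running total 1).
CH2CONHCH2: amide, 1 C=O (running total 2).
CO: ketone, 1 C=O (running total 3).
CH(COBr): acyl halide, 1 C=O (running total 4).
CO: ketone, 1 C=O (running total 5).
CH(CONH2): amide, 1 C=O (running total 6).
CH2COOCH2: ester, 1 C=O (running total 7).
CH2COOCH2: ester, 1 C=O (running total 8).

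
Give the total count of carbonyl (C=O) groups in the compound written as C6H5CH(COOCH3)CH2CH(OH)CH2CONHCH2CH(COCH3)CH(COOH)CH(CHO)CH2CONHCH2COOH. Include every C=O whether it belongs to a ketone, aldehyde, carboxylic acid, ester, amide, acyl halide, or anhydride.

7

CH(COOCH3): ester, 1 C=O (running total 1).
CH2CONHCH2: amide, 1 C=O (running total 2).
CH(COCH3): ketone, 1 C=O (running total 3).
CH(COOH): carboxylic acid, 1 C=O (running total 4).
CH(CHO): aldehyde, 1 C=O (running total 5).
CH2CONHCH2: amide, 1 C=O (running total 6).
COOH: carboxylic acid, 1 C=O (running total 7).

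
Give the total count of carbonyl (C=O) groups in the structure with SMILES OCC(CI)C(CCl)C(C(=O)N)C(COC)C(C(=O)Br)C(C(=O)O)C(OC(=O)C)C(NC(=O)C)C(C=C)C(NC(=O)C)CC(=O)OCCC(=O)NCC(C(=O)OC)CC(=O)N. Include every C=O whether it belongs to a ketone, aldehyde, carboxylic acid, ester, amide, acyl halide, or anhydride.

CH(CONH2): amide, 1 C=O (running total 1).
CH(COBr): acyl halide, 1 C=O (running total 2).
CH(COOH): carboxylic acid, 1 C=O (running total 3).
CH(OCOCH3): ester, 1 C=O (running total 4).
CH(NHCOCH3): amide, 1 C=O (running total 5).
CH(NHCOCH3): amide, 1 C=O (running total 6).
CH2COOCH2: ester, 1 C=O (running total 7).
CH2CONHCH2: amide, 1 C=O (running total 8).
CH(COOCH3): ester, 1 C=O (running total 9).
CONH2: amide, 1 C=O (running total 10).

10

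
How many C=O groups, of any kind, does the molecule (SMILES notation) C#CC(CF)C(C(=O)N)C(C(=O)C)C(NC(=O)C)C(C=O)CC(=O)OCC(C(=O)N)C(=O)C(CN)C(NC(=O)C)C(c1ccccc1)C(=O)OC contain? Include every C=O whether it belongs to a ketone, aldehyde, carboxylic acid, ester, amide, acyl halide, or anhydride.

CH(CONH2): amide, 1 C=O (running total 1).
CH(COCH3): ketone, 1 C=O (running total 2).
CH(NHCOCH3): amide, 1 C=O (running total 3).
CH(CHO): aldehyde, 1 C=O (running total 4).
CH2COOCH2: ester, 1 C=O (running total 5).
CH(CONH2): amide, 1 C=O (running total 6).
CO: ketone, 1 C=O (running total 7).
CH(NHCOCH3): amide, 1 C=O (running total 8).
COOCH3: ester, 1 C=O (running total 9).

9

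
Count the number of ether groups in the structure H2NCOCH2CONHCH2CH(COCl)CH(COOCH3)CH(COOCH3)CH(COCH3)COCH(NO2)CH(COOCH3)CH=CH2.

0

Reading the structure from left to right:
  H2NCO: –C(=O)NH2: carbonyl C bonded to C and to N → amide (the N is not a separate amine).
  CH2CONHCH2: –C(=O)–N– linkage → amide (the N is not an amine).
  CH(COCl): pendant –C(=O)X: carbonyl C bonded to C and halogen → acyl halide.
  CH(COOCH3): pendant –COOCH3: carbonyl C bonded to C and –OCH3 → ester.
  CH(COOCH3): pendant –COOCH3: carbonyl C bonded to C and –OCH3 → ester.
  CH(COCH3): pendant –COCH3: carbonyl C bonded to two carbons → ketone.
  CO: –C(=O)– with carbon on both sides → ketone.
  CH(NO2): –NO2 on an sp³ carbon → nitro (the N=O is not a carbonyl).
  CH(COOCH3): pendant –COOCH3: carbonyl C bonded to C and –OCH3 → ester.
  CH=CH2: C=C double bond → alkene.
No segment is a ether: CH(COOCH3) is ester, not ether; CH(COOCH3) is ester, not ether; CH(COOCH3) is ester, not ether. → 0.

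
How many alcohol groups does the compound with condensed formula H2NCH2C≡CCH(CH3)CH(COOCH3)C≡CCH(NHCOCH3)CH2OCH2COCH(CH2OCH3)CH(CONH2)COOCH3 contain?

0

Reading the structure from left to right:
  H2NCH2: –NH2 on an sp³ carbon with no adjacent C=O → amine.
  C≡C: C≡C triple bond → alkyne.
  CH(COOCH3): pendant –COOCH3: carbonyl C bonded to C and –OCH3 → ester.
  C≡C: C≡C triple bond → alkyne.
  CH(NHCOCH3): pendant –NHC(=O)CH3: N bonded to a carbonyl → amide (not amine).
  CH2OCH2: C–O–C with sp³ carbons on both sides and no adjacent C=O → ether.
  CO: –C(=O)– with carbon on both sides → ketone.
  CH(CH2OCH3): pendant –CH2OCH3: C–O–C linkage → ether.
  CH(CONH2): pendant –CONH2: carbonyl C bonded to C and N → amide.
  COOCH3: –C(=O)OCH3: carbonyl C bonded to C and to –OCH3 → ester (not ketone + ether).
No segment is a alcohol: CH2OCH2 is ether, not alcohol; CO is ketone, not alcohol; CH(CH2OCH3) is ether, not alcohol. → 0.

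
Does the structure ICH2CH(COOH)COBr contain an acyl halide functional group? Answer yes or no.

yes

Taking each segment in turn:
  ICH2: halogen on an sp³ carbon → alkyl halide.
  CH(COOH): pendant –COOH: carbonyl C bonded to C and –OH → carboxylic acid.
  COBr: –C(=O)Br: carbonyl C bonded to C and to a halogen → acyl halide (not alkyl halide).
The COBr segment supplies the acyl halide: –C(=O)Br: carbonyl C bonded to C and to a halogen → acyl halide (not alkyl halide).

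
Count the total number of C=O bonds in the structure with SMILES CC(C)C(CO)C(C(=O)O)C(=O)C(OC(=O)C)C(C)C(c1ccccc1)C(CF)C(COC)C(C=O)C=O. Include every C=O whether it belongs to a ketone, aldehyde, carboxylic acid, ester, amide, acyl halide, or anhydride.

5

CH(COOH): carboxylic acid, 1 C=O (running total 1).
CO: ketone, 1 C=O (running total 2).
CH(OCOCH3): ester, 1 C=O (running total 3).
CH(CHO): aldehyde, 1 C=O (running total 4).
CHO: aldehyde, 1 C=O (running total 5).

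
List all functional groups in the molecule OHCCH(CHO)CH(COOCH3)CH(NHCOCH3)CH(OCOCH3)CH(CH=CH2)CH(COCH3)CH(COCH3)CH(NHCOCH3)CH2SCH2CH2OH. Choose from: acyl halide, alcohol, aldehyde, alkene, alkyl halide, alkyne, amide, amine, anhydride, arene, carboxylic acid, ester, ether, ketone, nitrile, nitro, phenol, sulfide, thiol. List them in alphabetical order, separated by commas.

Working along the chain:
  OHC: terminal –CHO: carbonyl C bonded to H and C → aldehyde.
  CH(CHO): pendant –CHO: carbonyl C bonded to C and H → aldehyde.
  CH(COOCH3): pendant –COOCH3: carbonyl C bonded to C and –OCH3 → ester.
  CH(NHCOCH3): pendant –NHC(=O)CH3: N bonded to a carbonyl → amide (not amine).
  CH(OCOCH3): pendant –OC(=O)CH3: an acyloxy group → ester.
  CH(CH=CH2): pendant –CH=CH2: C=C double bond → alkene.
  CH(COCH3): pendant –COCH3: carbonyl C bonded to two carbons → ketone.
  CH(COCH3): pendant –COCH3: carbonyl C bonded to two carbons → ketone.
  CH(NHCOCH3): pendant –NHC(=O)CH3: N bonded to a carbonyl → amide (not amine).
  CH2SCH2: C–S–C linkage → sulfide (thioether).
  CH2OH: –OH on an sp³ carbon → alcohol.

alcohol, aldehyde, alkene, amide, ester, ketone, sulfide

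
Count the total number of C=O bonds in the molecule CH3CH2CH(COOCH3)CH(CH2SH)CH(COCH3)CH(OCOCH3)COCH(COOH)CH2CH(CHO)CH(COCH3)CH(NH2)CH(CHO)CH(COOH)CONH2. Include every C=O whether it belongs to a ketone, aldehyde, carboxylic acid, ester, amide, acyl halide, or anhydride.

CH(COOCH3): ester, 1 C=O (running total 1).
CH(COCH3): ketone, 1 C=O (running total 2).
CH(OCOCH3): ester, 1 C=O (running total 3).
CO: ketone, 1 C=O (running total 4).
CH(COOH): carboxylic acid, 1 C=O (running total 5).
CH(CHO): aldehyde, 1 C=O (running total 6).
CH(COCH3): ketone, 1 C=O (running total 7).
CH(CHO): aldehyde, 1 C=O (running total 8).
CH(COOH): carboxylic acid, 1 C=O (running total 9).
CONH2: amide, 1 C=O (running total 10).

10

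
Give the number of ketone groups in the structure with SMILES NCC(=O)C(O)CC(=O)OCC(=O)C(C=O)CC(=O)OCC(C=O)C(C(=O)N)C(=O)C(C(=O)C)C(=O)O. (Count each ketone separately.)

Reading the structure from left to right:
  H2NCH2: –NH2 on an sp³ carbon with no adjacent C=O → amine.
  CO: –C(=O)– with carbon on both sides → ketone.
  CH(OH): –OH on an sp³ carbon → alcohol (secondary).
  CH2COOCH2: –C(=O)–O–C with C on the carbonyl side → ester.
  CO: –C(=O)– with carbon on both sides → ketone.
  CH(CHO): pendant –CHO: carbonyl C bonded to C and H → aldehyde.
  CH2COOCH2: –C(=O)–O–C with C on the carbonyl side → ester.
  CH(CHO): pendant –CHO: carbonyl C bonded to C and H → aldehyde.
  CH(CONH2): pendant –CONH2: carbonyl C bonded to C and N → amide.
  CO: –C(=O)– with carbon on both sides → ketone.
  CH(COCH3): pendant –COCH3: carbonyl C bonded to two carbons → ketone.
  COOH: –COOH: carbonyl C bonded to –OH and C → carboxylic acid (the –OH is not a separate alcohol).
Ketone appears at: CO, CO, CO, CH(COCH3) → 4.

4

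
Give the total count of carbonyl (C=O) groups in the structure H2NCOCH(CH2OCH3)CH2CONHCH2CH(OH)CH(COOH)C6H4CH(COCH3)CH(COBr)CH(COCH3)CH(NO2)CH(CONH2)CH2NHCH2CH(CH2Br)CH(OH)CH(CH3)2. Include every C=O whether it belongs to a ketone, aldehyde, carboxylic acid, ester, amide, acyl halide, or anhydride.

H2NCO: amide, 1 C=O (running total 1).
CH2CONHCH2: amide, 1 C=O (running total 2).
CH(COOH): carboxylic acid, 1 C=O (running total 3).
CH(COCH3): ketone, 1 C=O (running total 4).
CH(COBr): acyl halide, 1 C=O (running total 5).
CH(COCH3): ketone, 1 C=O (running total 6).
CH(CONH2): amide, 1 C=O (running total 7).

7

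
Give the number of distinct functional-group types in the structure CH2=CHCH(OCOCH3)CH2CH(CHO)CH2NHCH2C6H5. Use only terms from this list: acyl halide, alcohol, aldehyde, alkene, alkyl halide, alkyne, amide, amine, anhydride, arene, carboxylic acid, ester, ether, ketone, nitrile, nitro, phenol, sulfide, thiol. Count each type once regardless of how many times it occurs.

C=C double bond → alkene.
pendant –OC(=O)CH3: an acyloxy group → ester.
pendant –CHO: carbonyl C bonded to C and H → aldehyde.
C–N–C with sp³ carbons and no adjacent C=O → amine (secondary).
–C6H5 phenyl ring → arene.
Distinct types present: aldehyde, alkene, amine, arene, ester.

5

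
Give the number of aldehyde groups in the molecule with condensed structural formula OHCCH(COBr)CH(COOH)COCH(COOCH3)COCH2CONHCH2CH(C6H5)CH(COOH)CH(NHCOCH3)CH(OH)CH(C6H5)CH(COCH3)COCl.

Working along the chain:
  OHC: terminal –CHO: carbonyl C bonded to H and C → aldehyde.
  CH(COBr): pendant –C(=O)X: carbonyl C bonded to C and halogen → acyl halide.
  CH(COOH): pendant –COOH: carbonyl C bonded to C and –OH → carboxylic acid.
  CO: –C(=O)– with carbon on both sides → ketone.
  CH(COOCH3): pendant –COOCH3: carbonyl C bonded to C and –OCH3 → ester.
  CO: –C(=O)– with carbon on both sides → ketone.
  CH2CONHCH2: –C(=O)–N– linkage → amide (the N is not an amine).
  CH(C6H5): pendant –C6H5: benzene ring → arene.
  CH(COOH): pendant –COOH: carbonyl C bonded to C and –OH → carboxylic acid.
  CH(NHCOCH3): pendant –NHC(=O)CH3: N bonded to a carbonyl → amide (not amine).
  CH(OH): –OH on an sp³ carbon → alcohol (secondary).
  CH(C6H5): pendant –C6H5: benzene ring → arene.
  CH(COCH3): pendant –COCH3: carbonyl C bonded to two carbons → ketone.
  COCl: –C(=O)Cl: carbonyl C bonded to C and to a halogen → acyl halide (not alkyl halide).
Aldehyde appears at: OHC → 1.

1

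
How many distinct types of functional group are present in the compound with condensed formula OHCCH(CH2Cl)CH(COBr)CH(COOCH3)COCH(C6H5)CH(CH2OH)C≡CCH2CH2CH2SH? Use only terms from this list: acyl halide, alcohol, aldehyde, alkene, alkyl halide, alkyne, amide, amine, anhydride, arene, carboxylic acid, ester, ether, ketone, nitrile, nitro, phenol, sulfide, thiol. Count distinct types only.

Working along the chain:
  OHC: terminal –CHO: carbonyl C bonded to H and C → aldehyde.
  CH(CH2Cl): pendant –CH2X: halogen on sp³ carbon → alkyl halide.
  CH(COBr): pendant –C(=O)X: carbonyl C bonded to C and halogen → acyl halide.
  CH(COOCH3): pendant –COOCH3: carbonyl C bonded to C and –OCH3 → ester.
  CO: –C(=O)– with carbon on both sides → ketone.
  CH(C6H5): pendant –C6H5: benzene ring → arene.
  CH(CH2OH): pendant –CH2OH on an sp³ backbone C → alcohol.
  C≡C: C≡C triple bond → alkyne.
  CH2SH: –SH on an sp³ carbon → thiol.
Distinct types present: acyl halide, alcohol, aldehyde, alkyl halide, alkyne, arene, ester, ketone, thiol.

9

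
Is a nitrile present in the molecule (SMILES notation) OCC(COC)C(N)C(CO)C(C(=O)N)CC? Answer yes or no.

no

Reading the structure from left to right:
  HOCH2: HO– on an sp³ carbon → alcohol.
  CH(CH2OCH3): pendant –CH2OCH3: C–O–C linkage → ether.
  CH(NH2): –NH2 on an sp³ carbon with no adjacent C=O → amine.
  CH(CH2OH): pendant –CH2OH on an sp³ backbone C → alcohol.
  CH(CONH2): pendant –CONH2: carbonyl C bonded to C and N → amide.
The groups actually present are: alcohol, amide, amine, ether.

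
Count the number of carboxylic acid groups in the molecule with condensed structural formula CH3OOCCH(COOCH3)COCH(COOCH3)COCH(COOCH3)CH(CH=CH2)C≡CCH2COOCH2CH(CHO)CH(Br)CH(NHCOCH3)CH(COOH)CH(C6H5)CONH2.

CH3O–C(=O)–: carbonyl C bonded to C and to –OCH3 → ester (not ketone + ether).
pendant –COOCH3: carbonyl C bonded to C and –OCH3 → ester.
–C(=O)– with carbon on both sides → ketone.
pendant –COOCH3: carbonyl C bonded to C and –OCH3 → ester.
–C(=O)– with carbon on both sides → ketone.
pendant –COOCH3: carbonyl C bonded to C and –OCH3 → ester.
pendant –CH=CH2: C=C double bond → alkene.
C≡C triple bond → alkyne.
–C(=O)–O–C with C on the carbonyl side → ester.
pendant –CHO: carbonyl C bonded to C and H → aldehyde.
halogen on an sp³ carbon → alkyl halide.
pendant –NHC(=O)CH3: N bonded to a carbonyl → amide (not amine).
pendant –COOH: carbonyl C bonded to C and –OH → carboxylic acid.
pendant –C6H5: benzene ring → arene.
–C(=O)NH2: carbonyl C bonded to C and to N → amide (the N is not a separate amine).
Carboxylic acid appears at: CH(COOH) → 1.

1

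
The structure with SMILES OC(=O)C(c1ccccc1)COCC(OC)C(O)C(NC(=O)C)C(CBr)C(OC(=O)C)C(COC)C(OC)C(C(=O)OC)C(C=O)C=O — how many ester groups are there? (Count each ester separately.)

2

–COOH: carbonyl C bonded to –OH and C → carboxylic acid (the –OH is not a separate alcohol).
pendant –C6H5: benzene ring → arene.
C–O–C with sp³ carbons on both sides and no adjacent C=O → ether.
pendant –OCH3: C–O–C with sp³ C, no adjacent C=O → ether.
–OH on an sp³ carbon → alcohol (secondary).
pendant –NHC(=O)CH3: N bonded to a carbonyl → amide (not amine).
pendant –CH2X: halogen on sp³ carbon → alkyl halide.
pendant –OC(=O)CH3: an acyloxy group → ester.
pendant –CH2OCH3: C–O–C linkage → ether.
pendant –OCH3: C–O–C with sp³ C, no adjacent C=O → ether.
pendant –COOCH3: carbonyl C bonded to C and –OCH3 → ester.
pendant –CHO: carbonyl C bonded to C and H → aldehyde.
terminal –CHO: carbonyl C bonded to H and C → aldehyde.
Ester appears at: CH(OCOCH3), CH(COOCH3) → 2.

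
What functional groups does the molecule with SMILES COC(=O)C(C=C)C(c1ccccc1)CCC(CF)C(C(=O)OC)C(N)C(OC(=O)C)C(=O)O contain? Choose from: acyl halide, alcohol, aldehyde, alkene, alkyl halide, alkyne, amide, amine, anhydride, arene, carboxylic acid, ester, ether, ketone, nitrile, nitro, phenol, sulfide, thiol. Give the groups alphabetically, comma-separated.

CH3O–C(=O)–: carbonyl C bonded to C and to –OCH3 → ester (not ketone + ether).
pendant –CH=CH2: C=C double bond → alkene.
pendant –C6H5: benzene ring → arene.
pendant –CH2X: halogen on sp³ carbon → alkyl halide.
pendant –COOCH3: carbonyl C bonded to C and –OCH3 → ester.
–NH2 on an sp³ carbon with no adjacent C=O → amine.
pendant –OC(=O)CH3: an acyloxy group → ester.
–COOH: carbonyl C bonded to –OH and C → carboxylic acid (the –OH is not a separate alcohol).

alkene, alkyl halide, amine, arene, carboxylic acid, ester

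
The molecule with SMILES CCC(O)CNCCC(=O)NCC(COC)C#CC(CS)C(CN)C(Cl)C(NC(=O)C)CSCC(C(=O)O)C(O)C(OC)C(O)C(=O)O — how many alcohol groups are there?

3

–OH on an sp³ carbon → alcohol (secondary).
C–N–C with sp³ carbons and no adjacent C=O → amine (secondary).
–C(=O)–N– linkage → amide (the N is not an amine).
pendant –CH2OCH3: C–O–C linkage → ether.
C≡C triple bond → alkyne.
pendant –CH2SH → thiol.
pendant –CH2NH2: N on sp³ C, no adjacent C=O → amine.
halogen on an sp³ carbon → alkyl halide.
pendant –NHC(=O)CH3: N bonded to a carbonyl → amide (not amine).
C–S–C linkage → sulfide (thioether).
pendant –COOH: carbonyl C bonded to C and –OH → carboxylic acid.
–OH on an sp³ carbon → alcohol (secondary).
pendant –OCH3: C–O–C with sp³ C, no adjacent C=O → ether.
–OH on an sp³ carbon → alcohol (secondary).
–COOH: carbonyl C bonded to –OH and C → carboxylic acid (the –OH is not a separate alcohol).
Alcohol appears at: CH(OH), CH(OH), CH(OH) → 3.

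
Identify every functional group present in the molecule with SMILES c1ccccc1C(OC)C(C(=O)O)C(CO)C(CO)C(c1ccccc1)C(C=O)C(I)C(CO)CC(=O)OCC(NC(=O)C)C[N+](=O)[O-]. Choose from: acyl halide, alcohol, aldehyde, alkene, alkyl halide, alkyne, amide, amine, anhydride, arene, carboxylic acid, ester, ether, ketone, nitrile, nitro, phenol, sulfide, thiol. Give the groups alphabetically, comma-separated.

Working along the chain:
  C6H5: C6H5– phenyl ring → arene.
  CH(OCH3): pendant –OCH3: C–O–C with sp³ C, no adjacent C=O → ether.
  CH(COOH): pendant –COOH: carbonyl C bonded to C and –OH → carboxylic acid.
  CH(CH2OH): pendant –CH2OH on an sp³ backbone C → alcohol.
  CH(CH2OH): pendant –CH2OH on an sp³ backbone C → alcohol.
  CH(C6H5): pendant –C6H5: benzene ring → arene.
  CH(CHO): pendant –CHO: carbonyl C bonded to C and H → aldehyde.
  CH(I): halogen on an sp³ carbon → alkyl halide.
  CH(CH2OH): pendant –CH2OH on an sp³ backbone C → alcohol.
  CH2COOCH2: –C(=O)–O–C with C on the carbonyl side → ester.
  CH(NHCOCH3): pendant –NHC(=O)CH3: N bonded to a carbonyl → amide (not amine).
  CH2NO2: –NO2 on carbon → nitro group.

alcohol, aldehyde, alkyl halide, amide, arene, carboxylic acid, ester, ether, nitro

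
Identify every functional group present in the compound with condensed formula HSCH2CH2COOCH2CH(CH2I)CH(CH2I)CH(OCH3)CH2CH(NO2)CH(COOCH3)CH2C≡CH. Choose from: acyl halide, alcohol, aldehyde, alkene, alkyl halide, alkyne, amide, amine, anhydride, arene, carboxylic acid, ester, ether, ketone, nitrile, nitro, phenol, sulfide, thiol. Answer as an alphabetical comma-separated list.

alkyl halide, alkyne, ester, ether, nitro, thiol

–SH on an sp³ carbon → thiol.
–C(=O)–O–C with C on the carbonyl side → ester.
pendant –CH2X: halogen on sp³ carbon → alkyl halide.
pendant –CH2X: halogen on sp³ carbon → alkyl halide.
pendant –OCH3: C–O–C with sp³ C, no adjacent C=O → ether.
–NO2 on an sp³ carbon → nitro (the N=O is not a carbonyl).
pendant –COOCH3: carbonyl C bonded to C and –OCH3 → ester.
C≡C triple bond → alkyne.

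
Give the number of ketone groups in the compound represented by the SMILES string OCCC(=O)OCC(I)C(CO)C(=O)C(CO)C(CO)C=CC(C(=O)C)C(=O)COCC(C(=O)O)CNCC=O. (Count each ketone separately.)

3

Reading the structure from left to right:
  HOCH2: HO– on an sp³ carbon → alcohol.
  CH2COOCH2: –C(=O)–O–C with C on the carbonyl side → ester.
  CH(I): halogen on an sp³ carbon → alkyl halide.
  CH(CH2OH): pendant –CH2OH on an sp³ backbone C → alcohol.
  CO: –C(=O)– with carbon on both sides → ketone.
  CH(CH2OH): pendant –CH2OH on an sp³ backbone C → alcohol.
  CH(CH2OH): pendant –CH2OH on an sp³ backbone C → alcohol.
  CH=CH: C=C double bond → alkene.
  CH(COCH3): pendant –COCH3: carbonyl C bonded to two carbons → ketone.
  CO: –C(=O)– with carbon on both sides → ketone.
  CH2OCH2: C–O–C with sp³ carbons on both sides and no adjacent C=O → ether.
  CH(COOH): pendant –COOH: carbonyl C bonded to C and –OH → carboxylic acid.
  CH2NHCH2: C–N–C with sp³ carbons and no adjacent C=O → amine (secondary).
  CHO: terminal –CHO: carbonyl C bonded to H and C → aldehyde.
Ketone appears at: CO, CH(COCH3), CO → 3.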